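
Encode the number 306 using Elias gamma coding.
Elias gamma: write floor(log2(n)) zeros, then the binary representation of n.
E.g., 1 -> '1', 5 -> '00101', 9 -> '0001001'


num_bits = floor(log2(306)) + 1 = 9
leading_zeros = num_bits - 1 = 8
binary(306) = 100110010

Elias gamma(306) = '00000000' + '100110010' = 00000000100110010 (17 bits)


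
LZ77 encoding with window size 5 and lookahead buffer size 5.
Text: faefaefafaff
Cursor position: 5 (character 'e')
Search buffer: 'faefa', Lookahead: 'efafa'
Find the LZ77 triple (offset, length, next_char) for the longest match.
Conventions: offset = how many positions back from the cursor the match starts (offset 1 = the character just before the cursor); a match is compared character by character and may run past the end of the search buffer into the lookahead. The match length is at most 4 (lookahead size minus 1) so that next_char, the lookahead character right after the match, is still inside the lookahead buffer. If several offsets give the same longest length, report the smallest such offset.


Try each offset into the search buffer:
  offset=1 (pos 4, char 'a'): match length 0
  offset=2 (pos 3, char 'f'): match length 0
  offset=3 (pos 2, char 'e'): match length 3
  offset=4 (pos 1, char 'a'): match length 0
  offset=5 (pos 0, char 'f'): match length 0
Longest match has length 3 at offset 3.
next_char = character at position 5 + 3 = 8 -> 'f'

Best match: offset=3, length=3 (matching 'efa' starting at position 2)
LZ77 triple: (3, 3, 'f')


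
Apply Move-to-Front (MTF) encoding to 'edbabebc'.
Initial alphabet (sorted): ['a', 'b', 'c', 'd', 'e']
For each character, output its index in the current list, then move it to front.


MTF encoding:
'e': index 4 in ['a', 'b', 'c', 'd', 'e'] -> ['e', 'a', 'b', 'c', 'd']
'd': index 4 in ['e', 'a', 'b', 'c', 'd'] -> ['d', 'e', 'a', 'b', 'c']
'b': index 3 in ['d', 'e', 'a', 'b', 'c'] -> ['b', 'd', 'e', 'a', 'c']
'a': index 3 in ['b', 'd', 'e', 'a', 'c'] -> ['a', 'b', 'd', 'e', 'c']
'b': index 1 in ['a', 'b', 'd', 'e', 'c'] -> ['b', 'a', 'd', 'e', 'c']
'e': index 3 in ['b', 'a', 'd', 'e', 'c'] -> ['e', 'b', 'a', 'd', 'c']
'b': index 1 in ['e', 'b', 'a', 'd', 'c'] -> ['b', 'e', 'a', 'd', 'c']
'c': index 4 in ['b', 'e', 'a', 'd', 'c'] -> ['c', 'b', 'e', 'a', 'd']


Output: [4, 4, 3, 3, 1, 3, 1, 4]


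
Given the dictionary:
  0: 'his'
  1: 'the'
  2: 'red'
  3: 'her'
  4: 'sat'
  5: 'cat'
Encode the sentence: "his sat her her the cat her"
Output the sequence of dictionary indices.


Look up each word in the dictionary:
  'his' -> 0
  'sat' -> 4
  'her' -> 3
  'her' -> 3
  'the' -> 1
  'cat' -> 5
  'her' -> 3

Encoded: [0, 4, 3, 3, 1, 5, 3]


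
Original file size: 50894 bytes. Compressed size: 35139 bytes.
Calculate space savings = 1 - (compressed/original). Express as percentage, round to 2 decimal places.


ratio = compressed/original = 35139/50894 = 0.690435
savings = 1 - ratio = 1 - 0.690435 = 0.309565
as a percentage: 0.309565 * 100 = 30.96%

Space savings = 1 - 35139/50894 = 30.96%


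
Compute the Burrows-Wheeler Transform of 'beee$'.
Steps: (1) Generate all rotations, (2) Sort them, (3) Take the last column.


Rotations (sorted):
  0: $beee -> last char: e
  1: beee$ -> last char: $
  2: e$bee -> last char: e
  3: ee$be -> last char: e
  4: eee$b -> last char: b


BWT = e$eeb


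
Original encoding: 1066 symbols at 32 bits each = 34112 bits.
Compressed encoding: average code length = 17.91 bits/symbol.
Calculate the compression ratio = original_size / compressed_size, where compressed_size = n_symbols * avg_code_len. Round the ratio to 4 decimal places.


original_size = n_symbols * orig_bits = 1066 * 32 = 34112 bits
compressed_size = n_symbols * avg_code_len = 1066 * 17.91 = 19092.06 bits
ratio = original_size / compressed_size = 34112 / 19092.06 = 1.7867

Compression ratio = 1.7867


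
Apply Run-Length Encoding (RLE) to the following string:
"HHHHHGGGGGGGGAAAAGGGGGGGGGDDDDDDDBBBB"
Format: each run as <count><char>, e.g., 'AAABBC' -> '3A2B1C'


Scanning runs left to right:
  i=0: run of 'H' x 5 -> '5H'
  i=5: run of 'G' x 8 -> '8G'
  i=13: run of 'A' x 4 -> '4A'
  i=17: run of 'G' x 9 -> '9G'
  i=26: run of 'D' x 7 -> '7D'
  i=33: run of 'B' x 4 -> '4B'

RLE = 5H8G4A9G7D4B


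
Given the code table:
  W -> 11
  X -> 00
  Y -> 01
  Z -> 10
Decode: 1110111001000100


Decoding:
11 -> W
10 -> Z
11 -> W
10 -> Z
01 -> Y
00 -> X
01 -> Y
00 -> X


Result: WZWZYXYX


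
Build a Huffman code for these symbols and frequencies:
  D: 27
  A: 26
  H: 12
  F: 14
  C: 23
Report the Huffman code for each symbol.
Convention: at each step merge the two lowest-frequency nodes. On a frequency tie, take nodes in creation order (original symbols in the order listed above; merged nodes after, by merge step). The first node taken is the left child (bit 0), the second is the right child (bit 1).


Huffman tree construction:
Step 1: Merge H(12) + F(14) = 26
Step 2: Merge C(23) + A(26) = 49
Step 3: Merge (H+F)(26) + D(27) = 53
Step 4: Merge (C+A)(49) + ((H+F)+D)(53) = 102
Read each symbol's code off the tree from the root (left child = 0, right child = 1).

Codes:
  D: 11 (length 2)
  A: 01 (length 2)
  H: 100 (length 3)
  F: 101 (length 3)
  C: 00 (length 2)
Average code length: 230/102 = 2.2549 bits/symbol


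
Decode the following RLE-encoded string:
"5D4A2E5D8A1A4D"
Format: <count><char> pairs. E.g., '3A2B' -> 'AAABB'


Expanding each <count><char> pair:
  5D -> 'DDDDD'
  4A -> 'AAAA'
  2E -> 'EE'
  5D -> 'DDDDD'
  8A -> 'AAAAAAAA'
  1A -> 'A'
  4D -> 'DDDD'

Decoded = DDDDDAAAAEEDDDDDAAAAAAAAADDDD


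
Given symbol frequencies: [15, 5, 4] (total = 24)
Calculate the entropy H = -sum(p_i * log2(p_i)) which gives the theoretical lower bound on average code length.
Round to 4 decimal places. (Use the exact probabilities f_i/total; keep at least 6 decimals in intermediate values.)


Per-symbol terms -p_i * log2(p_i) with p_i = f_i/24:
  p = 15/24 = 0.625000: log2(p) = -0.678072, -p*log2(p) = 0.423795
  p = 5/24 = 0.208333: log2(p) = -2.263034, -p*log2(p) = 0.471466
  p = 4/24 = 0.166667: log2(p) = -2.584963, -p*log2(p) = 0.430827
H = 0.423795 + 0.471466 + 0.430827 = 1.326088

H = 1.3261 bits/symbol


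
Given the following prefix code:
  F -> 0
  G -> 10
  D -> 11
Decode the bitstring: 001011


Decoding step by step:
Bits 0 -> F
Bits 0 -> F
Bits 10 -> G
Bits 11 -> D


Decoded message: FFGD


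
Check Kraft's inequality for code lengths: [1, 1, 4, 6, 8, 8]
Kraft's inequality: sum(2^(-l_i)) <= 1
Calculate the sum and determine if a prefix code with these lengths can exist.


Sum = 2^(-1) + 2^(-1) + 2^(-4) + 2^(-6) + 2^(-8) + 2^(-8)
    = 0.5 + 0.5 + 0.0625 + 0.015625 + 0.00390625 + 0.00390625
    = 278/256 = 1.0859375
Since 1.0859375 > 1, Kraft's inequality is NOT satisfied.
A prefix code with these lengths CANNOT exist.

Kraft sum = 1.0859375. Not satisfied.


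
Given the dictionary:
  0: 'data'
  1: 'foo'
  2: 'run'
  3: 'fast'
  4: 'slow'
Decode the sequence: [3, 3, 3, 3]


Look up each index in the dictionary:
  3 -> 'fast'
  3 -> 'fast'
  3 -> 'fast'
  3 -> 'fast'

Decoded: "fast fast fast fast"


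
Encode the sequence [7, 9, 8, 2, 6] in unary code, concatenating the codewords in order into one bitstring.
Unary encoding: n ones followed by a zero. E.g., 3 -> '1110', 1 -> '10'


Encode each number as n ones followed by a terminating 0:
  7 -> 11111110 (8 bits)
  9 -> 1111111110 (10 bits)
  8 -> 111111110 (9 bits)
  2 -> 110 (3 bits)
  6 -> 1111110 (7 bits)
Total length = 8 + 10 + 9 + 3 + 7 = 37 bits.

Unary([7, 9, 8, 2, 6]) = 1111111011111111101111111101101111110 (37 bits)


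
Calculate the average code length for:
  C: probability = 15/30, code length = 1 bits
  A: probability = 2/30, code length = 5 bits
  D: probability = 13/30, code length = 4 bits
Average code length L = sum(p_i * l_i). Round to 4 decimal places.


Weighted contributions p_i * l_i:
  C: (15/30) * 1 = 15/30
  A: (2/30) * 5 = 10/30
  D: (13/30) * 4 = 52/30
Sum = (15 + 10 + 52)/30 = 77/30

L = 77/30 = 2.5667 bits/symbol


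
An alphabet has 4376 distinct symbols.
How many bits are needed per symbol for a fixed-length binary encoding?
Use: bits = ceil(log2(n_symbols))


log2(4376) = 12.0954
Bracket: 2^12 = 4096 < 4376 <= 2^13 = 8192
So ceil(log2(4376)) = 13

bits = ceil(log2(4376)) = ceil(12.0954) = 13 bits


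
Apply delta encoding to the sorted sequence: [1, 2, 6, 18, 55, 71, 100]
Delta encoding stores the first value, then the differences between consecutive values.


First value: 1
Deltas:
  2 - 1 = 1
  6 - 2 = 4
  18 - 6 = 12
  55 - 18 = 37
  71 - 55 = 16
  100 - 71 = 29


Delta encoded: [1, 1, 4, 12, 37, 16, 29]


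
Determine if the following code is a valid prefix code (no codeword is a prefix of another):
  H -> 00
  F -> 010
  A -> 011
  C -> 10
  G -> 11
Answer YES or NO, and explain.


Checking each pair (does one codeword prefix another?):
  H='00' vs F='010': no prefix
  H='00' vs A='011': no prefix
  H='00' vs C='10': no prefix
  H='00' vs G='11': no prefix
  F='010' vs H='00': no prefix
  F='010' vs A='011': no prefix
  F='010' vs C='10': no prefix
  F='010' vs G='11': no prefix
  A='011' vs H='00': no prefix
  A='011' vs F='010': no prefix
  A='011' vs C='10': no prefix
  A='011' vs G='11': no prefix
  C='10' vs H='00': no prefix
  C='10' vs F='010': no prefix
  C='10' vs A='011': no prefix
  C='10' vs G='11': no prefix
  G='11' vs H='00': no prefix
  G='11' vs F='010': no prefix
  G='11' vs A='011': no prefix
  G='11' vs C='10': no prefix
No violation found over all pairs.

YES -- this is a valid prefix code. No codeword is a prefix of any other codeword.


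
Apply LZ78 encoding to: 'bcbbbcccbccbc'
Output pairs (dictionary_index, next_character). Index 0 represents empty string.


LZ78 encoding steps:
Dictionary: {0: ''}
Step 1: w='' (idx 0), next='b' -> output (0, 'b'), add 'b' as idx 1
Step 2: w='' (idx 0), next='c' -> output (0, 'c'), add 'c' as idx 2
Step 3: w='b' (idx 1), next='b' -> output (1, 'b'), add 'bb' as idx 3
Step 4: w='b' (idx 1), next='c' -> output (1, 'c'), add 'bc' as idx 4
Step 5: w='c' (idx 2), next='c' -> output (2, 'c'), add 'cc' as idx 5
Step 6: w='bc' (idx 4), next='c' -> output (4, 'c'), add 'bcc' as idx 6
Step 7: w='bc' (idx 4), end of input -> output (4, '')


Encoded: [(0, 'b'), (0, 'c'), (1, 'b'), (1, 'c'), (2, 'c'), (4, 'c'), (4, '')]


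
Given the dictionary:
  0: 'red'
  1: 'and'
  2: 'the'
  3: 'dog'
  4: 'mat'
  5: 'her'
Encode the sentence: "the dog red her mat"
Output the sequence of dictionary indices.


Look up each word in the dictionary:
  'the' -> 2
  'dog' -> 3
  'red' -> 0
  'her' -> 5
  'mat' -> 4

Encoded: [2, 3, 0, 5, 4]


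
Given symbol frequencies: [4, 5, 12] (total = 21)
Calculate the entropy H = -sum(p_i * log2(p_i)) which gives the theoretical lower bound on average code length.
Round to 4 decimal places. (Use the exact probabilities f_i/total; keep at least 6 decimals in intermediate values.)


Per-symbol terms -p_i * log2(p_i) with p_i = f_i/21:
  p = 4/21 = 0.190476: log2(p) = -2.392317, -p*log2(p) = 0.455680
  p = 5/21 = 0.238095: log2(p) = -2.070389, -p*log2(p) = 0.492950
  p = 12/21 = 0.571429: log2(p) = -0.807355, -p*log2(p) = 0.461346
H = 0.455680 + 0.492950 + 0.461346 = 1.409976

H = 1.41 bits/symbol


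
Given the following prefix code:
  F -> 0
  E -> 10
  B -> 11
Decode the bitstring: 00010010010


Decoding step by step:
Bits 0 -> F
Bits 0 -> F
Bits 0 -> F
Bits 10 -> E
Bits 0 -> F
Bits 10 -> E
Bits 0 -> F
Bits 10 -> E


Decoded message: FFFEFEFE


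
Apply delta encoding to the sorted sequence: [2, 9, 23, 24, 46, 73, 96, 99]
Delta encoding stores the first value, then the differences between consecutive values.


First value: 2
Deltas:
  9 - 2 = 7
  23 - 9 = 14
  24 - 23 = 1
  46 - 24 = 22
  73 - 46 = 27
  96 - 73 = 23
  99 - 96 = 3


Delta encoded: [2, 7, 14, 1, 22, 27, 23, 3]


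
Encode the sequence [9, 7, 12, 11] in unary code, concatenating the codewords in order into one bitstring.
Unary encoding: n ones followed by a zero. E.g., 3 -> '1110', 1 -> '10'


Encode each number as n ones followed by a terminating 0:
  9 -> 1111111110 (10 bits)
  7 -> 11111110 (8 bits)
  12 -> 1111111111110 (13 bits)
  11 -> 111111111110 (12 bits)
Total length = 10 + 8 + 13 + 12 = 43 bits.

Unary([9, 7, 12, 11]) = 1111111110111111101111111111110111111111110 (43 bits)


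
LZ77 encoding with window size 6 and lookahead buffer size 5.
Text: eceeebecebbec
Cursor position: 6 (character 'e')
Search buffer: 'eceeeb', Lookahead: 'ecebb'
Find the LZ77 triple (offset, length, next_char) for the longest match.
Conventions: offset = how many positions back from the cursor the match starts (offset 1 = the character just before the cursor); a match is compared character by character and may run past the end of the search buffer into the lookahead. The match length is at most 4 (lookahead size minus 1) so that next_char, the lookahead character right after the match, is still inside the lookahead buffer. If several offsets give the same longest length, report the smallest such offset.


Try each offset into the search buffer:
  offset=1 (pos 5, char 'b'): match length 0
  offset=2 (pos 4, char 'e'): match length 1
  offset=3 (pos 3, char 'e'): match length 1
  offset=4 (pos 2, char 'e'): match length 1
  offset=5 (pos 1, char 'c'): match length 0
  offset=6 (pos 0, char 'e'): match length 3
Longest match has length 3 at offset 6.
next_char = character at position 6 + 3 = 9 -> 'b'

Best match: offset=6, length=3 (matching 'ece' starting at position 0)
LZ77 triple: (6, 3, 'b')


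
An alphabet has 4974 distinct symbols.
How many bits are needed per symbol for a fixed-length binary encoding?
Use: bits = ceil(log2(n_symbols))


log2(4974) = 12.2802
Bracket: 2^12 = 4096 < 4974 <= 2^13 = 8192
So ceil(log2(4974)) = 13

bits = ceil(log2(4974)) = ceil(12.2802) = 13 bits


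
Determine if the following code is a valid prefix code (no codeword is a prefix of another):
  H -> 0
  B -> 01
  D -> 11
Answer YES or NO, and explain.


Checking each pair (does one codeword prefix another?):
  H='0' vs B='01': prefix -- VIOLATION

NO -- this is NOT a valid prefix code. H (0) is a prefix of B (01).


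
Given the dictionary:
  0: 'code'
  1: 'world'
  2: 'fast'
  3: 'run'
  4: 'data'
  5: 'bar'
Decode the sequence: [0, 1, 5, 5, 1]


Look up each index in the dictionary:
  0 -> 'code'
  1 -> 'world'
  5 -> 'bar'
  5 -> 'bar'
  1 -> 'world'

Decoded: "code world bar bar world"


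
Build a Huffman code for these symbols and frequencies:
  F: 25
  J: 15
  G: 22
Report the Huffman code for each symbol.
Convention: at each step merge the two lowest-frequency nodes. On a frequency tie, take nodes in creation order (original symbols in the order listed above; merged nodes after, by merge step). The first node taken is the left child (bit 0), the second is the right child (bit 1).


Huffman tree construction:
Step 1: Merge J(15) + G(22) = 37
Step 2: Merge F(25) + (J+G)(37) = 62
Read each symbol's code off the tree from the root (left child = 0, right child = 1).

Codes:
  F: 0 (length 1)
  J: 10 (length 2)
  G: 11 (length 2)
Average code length: 99/62 = 1.5968 bits/symbol


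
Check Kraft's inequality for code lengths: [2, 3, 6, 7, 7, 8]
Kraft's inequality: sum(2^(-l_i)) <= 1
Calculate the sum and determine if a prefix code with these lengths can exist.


Sum = 2^(-2) + 2^(-3) + 2^(-6) + 2^(-7) + 2^(-7) + 2^(-8)
    = 0.25 + 0.125 + 0.015625 + 0.0078125 + 0.0078125 + 0.00390625
    = 105/256 = 0.41015625
Since 0.41015625 <= 1, Kraft's inequality IS satisfied.
A prefix code with these lengths CAN exist.

Kraft sum = 0.41015625. Satisfied.


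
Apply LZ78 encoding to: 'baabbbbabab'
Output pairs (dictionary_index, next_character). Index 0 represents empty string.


LZ78 encoding steps:
Dictionary: {0: ''}
Step 1: w='' (idx 0), next='b' -> output (0, 'b'), add 'b' as idx 1
Step 2: w='' (idx 0), next='a' -> output (0, 'a'), add 'a' as idx 2
Step 3: w='a' (idx 2), next='b' -> output (2, 'b'), add 'ab' as idx 3
Step 4: w='b' (idx 1), next='b' -> output (1, 'b'), add 'bb' as idx 4
Step 5: w='b' (idx 1), next='a' -> output (1, 'a'), add 'ba' as idx 5
Step 6: w='ba' (idx 5), next='b' -> output (5, 'b'), add 'bab' as idx 6


Encoded: [(0, 'b'), (0, 'a'), (2, 'b'), (1, 'b'), (1, 'a'), (5, 'b')]


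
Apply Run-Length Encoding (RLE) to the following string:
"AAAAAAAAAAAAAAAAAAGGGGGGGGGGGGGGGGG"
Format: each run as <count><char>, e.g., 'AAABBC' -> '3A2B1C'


Scanning runs left to right:
  i=0: run of 'A' x 18 -> '18A'
  i=18: run of 'G' x 17 -> '17G'

RLE = 18A17G


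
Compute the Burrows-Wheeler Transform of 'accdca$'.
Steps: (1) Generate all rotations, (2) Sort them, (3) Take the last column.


Rotations (sorted):
  0: $accdca -> last char: a
  1: a$accdc -> last char: c
  2: accdca$ -> last char: $
  3: ca$accd -> last char: d
  4: ccdca$a -> last char: a
  5: cdca$ac -> last char: c
  6: dca$acc -> last char: c


BWT = ac$dacc


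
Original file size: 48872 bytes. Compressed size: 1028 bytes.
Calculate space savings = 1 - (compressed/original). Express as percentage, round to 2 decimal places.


ratio = compressed/original = 1028/48872 = 0.021035
savings = 1 - ratio = 1 - 0.021035 = 0.978965
as a percentage: 0.978965 * 100 = 97.9%

Space savings = 1 - 1028/48872 = 97.9%


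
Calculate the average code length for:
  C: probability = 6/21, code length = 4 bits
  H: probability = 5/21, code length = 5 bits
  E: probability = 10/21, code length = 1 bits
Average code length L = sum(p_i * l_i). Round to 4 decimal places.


Weighted contributions p_i * l_i:
  C: (6/21) * 4 = 24/21
  H: (5/21) * 5 = 25/21
  E: (10/21) * 1 = 10/21
Sum = (24 + 25 + 10)/21 = 59/21

L = 59/21 = 2.8095 bits/symbol


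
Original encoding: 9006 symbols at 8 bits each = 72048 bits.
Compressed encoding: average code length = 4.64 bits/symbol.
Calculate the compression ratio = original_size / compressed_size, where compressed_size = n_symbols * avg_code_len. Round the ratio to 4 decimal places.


original_size = n_symbols * orig_bits = 9006 * 8 = 72048 bits
compressed_size = n_symbols * avg_code_len = 9006 * 4.64 = 41787.84 bits
ratio = original_size / compressed_size = 72048 / 41787.84 = 1.7241

Compression ratio = 1.7241


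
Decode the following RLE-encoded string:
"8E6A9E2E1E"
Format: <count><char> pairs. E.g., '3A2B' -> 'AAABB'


Expanding each <count><char> pair:
  8E -> 'EEEEEEEE'
  6A -> 'AAAAAA'
  9E -> 'EEEEEEEEE'
  2E -> 'EE'
  1E -> 'E'

Decoded = EEEEEEEEAAAAAAEEEEEEEEEEEE


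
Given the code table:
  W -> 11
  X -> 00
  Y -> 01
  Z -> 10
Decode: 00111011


Decoding:
00 -> X
11 -> W
10 -> Z
11 -> W


Result: XWZW


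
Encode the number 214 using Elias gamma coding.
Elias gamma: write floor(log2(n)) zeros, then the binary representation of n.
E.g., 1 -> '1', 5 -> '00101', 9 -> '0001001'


num_bits = floor(log2(214)) + 1 = 8
leading_zeros = num_bits - 1 = 7
binary(214) = 11010110

Elias gamma(214) = '0000000' + '11010110' = 000000011010110 (15 bits)


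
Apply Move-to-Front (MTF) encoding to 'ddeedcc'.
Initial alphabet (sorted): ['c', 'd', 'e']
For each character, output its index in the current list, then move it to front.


MTF encoding:
'd': index 1 in ['c', 'd', 'e'] -> ['d', 'c', 'e']
'd': index 0 in ['d', 'c', 'e'] -> ['d', 'c', 'e']
'e': index 2 in ['d', 'c', 'e'] -> ['e', 'd', 'c']
'e': index 0 in ['e', 'd', 'c'] -> ['e', 'd', 'c']
'd': index 1 in ['e', 'd', 'c'] -> ['d', 'e', 'c']
'c': index 2 in ['d', 'e', 'c'] -> ['c', 'd', 'e']
'c': index 0 in ['c', 'd', 'e'] -> ['c', 'd', 'e']


Output: [1, 0, 2, 0, 1, 2, 0]


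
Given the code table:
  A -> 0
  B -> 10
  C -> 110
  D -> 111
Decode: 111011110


Decoding:
111 -> D
0 -> A
111 -> D
10 -> B


Result: DADB


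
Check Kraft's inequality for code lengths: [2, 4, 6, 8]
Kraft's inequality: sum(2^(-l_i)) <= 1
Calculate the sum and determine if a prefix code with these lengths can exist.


Sum = 2^(-2) + 2^(-4) + 2^(-6) + 2^(-8)
    = 0.25 + 0.0625 + 0.015625 + 0.00390625
    = 85/256 = 0.33203125
Since 0.33203125 <= 1, Kraft's inequality IS satisfied.
A prefix code with these lengths CAN exist.

Kraft sum = 0.33203125. Satisfied.


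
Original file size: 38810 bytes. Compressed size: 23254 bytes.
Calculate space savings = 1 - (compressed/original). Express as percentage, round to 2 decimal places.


ratio = compressed/original = 23254/38810 = 0.599175
savings = 1 - ratio = 1 - 0.599175 = 0.400825
as a percentage: 0.400825 * 100 = 40.08%

Space savings = 1 - 23254/38810 = 40.08%


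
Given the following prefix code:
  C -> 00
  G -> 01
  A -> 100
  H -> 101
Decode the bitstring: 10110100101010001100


Decoding step by step:
Bits 101 -> H
Bits 101 -> H
Bits 00 -> C
Bits 101 -> H
Bits 01 -> G
Bits 00 -> C
Bits 01 -> G
Bits 100 -> A


Decoded message: HHCHGCGA


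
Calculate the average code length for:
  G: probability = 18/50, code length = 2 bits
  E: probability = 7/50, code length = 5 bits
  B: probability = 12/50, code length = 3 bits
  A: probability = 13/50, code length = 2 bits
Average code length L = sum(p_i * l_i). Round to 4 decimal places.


Weighted contributions p_i * l_i:
  G: (18/50) * 2 = 36/50
  E: (7/50) * 5 = 35/50
  B: (12/50) * 3 = 36/50
  A: (13/50) * 2 = 26/50
Sum = (36 + 35 + 36 + 26)/50 = 133/50

L = 133/50 = 2.6600 bits/symbol


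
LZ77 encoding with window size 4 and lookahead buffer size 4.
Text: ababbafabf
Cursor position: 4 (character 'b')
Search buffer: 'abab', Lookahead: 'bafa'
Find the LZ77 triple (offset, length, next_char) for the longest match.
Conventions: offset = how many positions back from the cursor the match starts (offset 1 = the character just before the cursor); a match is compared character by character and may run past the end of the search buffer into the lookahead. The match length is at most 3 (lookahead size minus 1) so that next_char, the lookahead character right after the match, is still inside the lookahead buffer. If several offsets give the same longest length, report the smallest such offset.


Try each offset into the search buffer:
  offset=1 (pos 3, char 'b'): match length 1
  offset=2 (pos 2, char 'a'): match length 0
  offset=3 (pos 1, char 'b'): match length 2
  offset=4 (pos 0, char 'a'): match length 0
Longest match has length 2 at offset 3.
next_char = character at position 4 + 2 = 6 -> 'f'

Best match: offset=3, length=2 (matching 'ba' starting at position 1)
LZ77 triple: (3, 2, 'f')


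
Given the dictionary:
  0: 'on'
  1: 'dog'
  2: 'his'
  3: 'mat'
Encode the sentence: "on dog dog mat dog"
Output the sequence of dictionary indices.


Look up each word in the dictionary:
  'on' -> 0
  'dog' -> 1
  'dog' -> 1
  'mat' -> 3
  'dog' -> 1

Encoded: [0, 1, 1, 3, 1]


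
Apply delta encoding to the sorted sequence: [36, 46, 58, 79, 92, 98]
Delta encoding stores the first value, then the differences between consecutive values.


First value: 36
Deltas:
  46 - 36 = 10
  58 - 46 = 12
  79 - 58 = 21
  92 - 79 = 13
  98 - 92 = 6


Delta encoded: [36, 10, 12, 21, 13, 6]


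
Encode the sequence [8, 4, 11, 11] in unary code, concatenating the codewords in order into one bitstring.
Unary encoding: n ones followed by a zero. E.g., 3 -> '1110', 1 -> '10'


Encode each number as n ones followed by a terminating 0:
  8 -> 111111110 (9 bits)
  4 -> 11110 (5 bits)
  11 -> 111111111110 (12 bits)
  11 -> 111111111110 (12 bits)
Total length = 9 + 5 + 12 + 12 = 38 bits.

Unary([8, 4, 11, 11]) = 11111111011110111111111110111111111110 (38 bits)


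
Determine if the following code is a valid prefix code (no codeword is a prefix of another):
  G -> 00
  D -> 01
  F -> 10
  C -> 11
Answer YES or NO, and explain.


Checking each pair (does one codeword prefix another?):
  G='00' vs D='01': no prefix
  G='00' vs F='10': no prefix
  G='00' vs C='11': no prefix
  D='01' vs G='00': no prefix
  D='01' vs F='10': no prefix
  D='01' vs C='11': no prefix
  F='10' vs G='00': no prefix
  F='10' vs D='01': no prefix
  F='10' vs C='11': no prefix
  C='11' vs G='00': no prefix
  C='11' vs D='01': no prefix
  C='11' vs F='10': no prefix
No violation found over all pairs.

YES -- this is a valid prefix code. No codeword is a prefix of any other codeword.


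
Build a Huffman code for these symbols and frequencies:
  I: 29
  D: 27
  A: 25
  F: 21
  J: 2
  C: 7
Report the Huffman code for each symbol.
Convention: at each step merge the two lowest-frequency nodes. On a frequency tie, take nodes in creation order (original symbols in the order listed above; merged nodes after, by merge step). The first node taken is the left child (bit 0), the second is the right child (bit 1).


Huffman tree construction:
Step 1: Merge J(2) + C(7) = 9
Step 2: Merge (J+C)(9) + F(21) = 30
Step 3: Merge A(25) + D(27) = 52
Step 4: Merge I(29) + ((J+C)+F)(30) = 59
Step 5: Merge (A+D)(52) + (I+((J+C)+F))(59) = 111
Read each symbol's code off the tree from the root (left child = 0, right child = 1).

Codes:
  I: 10 (length 2)
  D: 01 (length 2)
  A: 00 (length 2)
  F: 111 (length 3)
  J: 1100 (length 4)
  C: 1101 (length 4)
Average code length: 261/111 = 2.3514 bits/symbol


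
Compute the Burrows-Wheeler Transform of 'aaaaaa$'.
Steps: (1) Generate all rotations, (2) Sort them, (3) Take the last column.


Rotations (sorted):
  0: $aaaaaa -> last char: a
  1: a$aaaaa -> last char: a
  2: aa$aaaa -> last char: a
  3: aaa$aaa -> last char: a
  4: aaaa$aa -> last char: a
  5: aaaaa$a -> last char: a
  6: aaaaaa$ -> last char: $


BWT = aaaaaa$


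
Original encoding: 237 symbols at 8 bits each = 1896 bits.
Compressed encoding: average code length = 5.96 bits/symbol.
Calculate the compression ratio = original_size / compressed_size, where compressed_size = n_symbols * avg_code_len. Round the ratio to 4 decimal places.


original_size = n_symbols * orig_bits = 237 * 8 = 1896 bits
compressed_size = n_symbols * avg_code_len = 237 * 5.96 = 1412.52 bits
ratio = original_size / compressed_size = 1896 / 1412.52 = 1.3423

Compression ratio = 1.3423


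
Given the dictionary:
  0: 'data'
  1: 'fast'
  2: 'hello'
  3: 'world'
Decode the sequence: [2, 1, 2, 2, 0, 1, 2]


Look up each index in the dictionary:
  2 -> 'hello'
  1 -> 'fast'
  2 -> 'hello'
  2 -> 'hello'
  0 -> 'data'
  1 -> 'fast'
  2 -> 'hello'

Decoded: "hello fast hello hello data fast hello"


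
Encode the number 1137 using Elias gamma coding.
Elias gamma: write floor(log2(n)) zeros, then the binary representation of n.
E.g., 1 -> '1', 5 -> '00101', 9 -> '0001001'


num_bits = floor(log2(1137)) + 1 = 11
leading_zeros = num_bits - 1 = 10
binary(1137) = 10001110001

Elias gamma(1137) = '0000000000' + '10001110001' = 000000000010001110001 (21 bits)


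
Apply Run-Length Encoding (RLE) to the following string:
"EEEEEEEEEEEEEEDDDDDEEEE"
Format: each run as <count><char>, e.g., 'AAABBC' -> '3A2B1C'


Scanning runs left to right:
  i=0: run of 'E' x 14 -> '14E'
  i=14: run of 'D' x 5 -> '5D'
  i=19: run of 'E' x 4 -> '4E'

RLE = 14E5D4E


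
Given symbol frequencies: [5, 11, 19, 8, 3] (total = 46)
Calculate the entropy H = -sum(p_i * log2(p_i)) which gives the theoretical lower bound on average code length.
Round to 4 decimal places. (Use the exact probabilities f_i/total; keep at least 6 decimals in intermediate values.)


Per-symbol terms -p_i * log2(p_i) with p_i = f_i/46:
  p = 5/46 = 0.108696: log2(p) = -3.201634, -p*log2(p) = 0.348004
  p = 11/46 = 0.239130: log2(p) = -2.064130, -p*log2(p) = 0.493596
  p = 19/46 = 0.413043: log2(p) = -1.275634, -p*log2(p) = 0.526892
  p = 8/46 = 0.173913: log2(p) = -2.523562, -p*log2(p) = 0.438880
  p = 3/46 = 0.065217: log2(p) = -3.938599, -p*log2(p) = 0.256865
H = 0.348004 + 0.493596 + 0.526892 + 0.438880 + 0.256865 = 2.064237

H = 2.0642 bits/symbol


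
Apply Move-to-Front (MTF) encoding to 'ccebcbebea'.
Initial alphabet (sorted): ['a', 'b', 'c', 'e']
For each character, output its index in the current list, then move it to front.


MTF encoding:
'c': index 2 in ['a', 'b', 'c', 'e'] -> ['c', 'a', 'b', 'e']
'c': index 0 in ['c', 'a', 'b', 'e'] -> ['c', 'a', 'b', 'e']
'e': index 3 in ['c', 'a', 'b', 'e'] -> ['e', 'c', 'a', 'b']
'b': index 3 in ['e', 'c', 'a', 'b'] -> ['b', 'e', 'c', 'a']
'c': index 2 in ['b', 'e', 'c', 'a'] -> ['c', 'b', 'e', 'a']
'b': index 1 in ['c', 'b', 'e', 'a'] -> ['b', 'c', 'e', 'a']
'e': index 2 in ['b', 'c', 'e', 'a'] -> ['e', 'b', 'c', 'a']
'b': index 1 in ['e', 'b', 'c', 'a'] -> ['b', 'e', 'c', 'a']
'e': index 1 in ['b', 'e', 'c', 'a'] -> ['e', 'b', 'c', 'a']
'a': index 3 in ['e', 'b', 'c', 'a'] -> ['a', 'e', 'b', 'c']


Output: [2, 0, 3, 3, 2, 1, 2, 1, 1, 3]


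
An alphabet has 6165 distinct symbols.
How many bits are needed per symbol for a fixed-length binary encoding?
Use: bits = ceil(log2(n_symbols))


log2(6165) = 12.5899
Bracket: 2^12 = 4096 < 6165 <= 2^13 = 8192
So ceil(log2(6165)) = 13

bits = ceil(log2(6165)) = ceil(12.5899) = 13 bits


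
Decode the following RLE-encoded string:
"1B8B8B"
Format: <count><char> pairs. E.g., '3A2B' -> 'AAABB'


Expanding each <count><char> pair:
  1B -> 'B'
  8B -> 'BBBBBBBB'
  8B -> 'BBBBBBBB'

Decoded = BBBBBBBBBBBBBBBBB


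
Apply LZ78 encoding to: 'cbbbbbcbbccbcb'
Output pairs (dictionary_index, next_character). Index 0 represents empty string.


LZ78 encoding steps:
Dictionary: {0: ''}
Step 1: w='' (idx 0), next='c' -> output (0, 'c'), add 'c' as idx 1
Step 2: w='' (idx 0), next='b' -> output (0, 'b'), add 'b' as idx 2
Step 3: w='b' (idx 2), next='b' -> output (2, 'b'), add 'bb' as idx 3
Step 4: w='bb' (idx 3), next='c' -> output (3, 'c'), add 'bbc' as idx 4
Step 5: w='bbc' (idx 4), next='c' -> output (4, 'c'), add 'bbcc' as idx 5
Step 6: w='b' (idx 2), next='c' -> output (2, 'c'), add 'bc' as idx 6
Step 7: w='b' (idx 2), end of input -> output (2, '')


Encoded: [(0, 'c'), (0, 'b'), (2, 'b'), (3, 'c'), (4, 'c'), (2, 'c'), (2, '')]


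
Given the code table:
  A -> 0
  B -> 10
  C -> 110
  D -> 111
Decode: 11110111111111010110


Decoding:
111 -> D
10 -> B
111 -> D
111 -> D
111 -> D
0 -> A
10 -> B
110 -> C


Result: DBDDDABC


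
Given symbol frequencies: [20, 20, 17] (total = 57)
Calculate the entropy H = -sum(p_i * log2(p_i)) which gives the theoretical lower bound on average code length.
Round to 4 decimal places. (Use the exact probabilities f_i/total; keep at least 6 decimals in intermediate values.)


Per-symbol terms -p_i * log2(p_i) with p_i = f_i/57:
  p = 20/57 = 0.350877: log2(p) = -1.510962, -p*log2(p) = 0.530162
  p = 20/57 = 0.350877: log2(p) = -1.510962, -p*log2(p) = 0.530162
  p = 17/57 = 0.298246: log2(p) = -1.745427, -p*log2(p) = 0.520566
H = 0.530162 + 0.530162 + 0.520566 = 1.580890

H = 1.5809 bits/symbol


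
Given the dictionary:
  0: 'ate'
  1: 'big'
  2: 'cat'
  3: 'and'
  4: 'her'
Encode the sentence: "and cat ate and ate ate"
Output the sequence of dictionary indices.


Look up each word in the dictionary:
  'and' -> 3
  'cat' -> 2
  'ate' -> 0
  'and' -> 3
  'ate' -> 0
  'ate' -> 0

Encoded: [3, 2, 0, 3, 0, 0]


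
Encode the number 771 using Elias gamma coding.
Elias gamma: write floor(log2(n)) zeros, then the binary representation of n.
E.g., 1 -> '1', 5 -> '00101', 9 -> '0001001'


num_bits = floor(log2(771)) + 1 = 10
leading_zeros = num_bits - 1 = 9
binary(771) = 1100000011

Elias gamma(771) = '000000000' + '1100000011' = 0000000001100000011 (19 bits)


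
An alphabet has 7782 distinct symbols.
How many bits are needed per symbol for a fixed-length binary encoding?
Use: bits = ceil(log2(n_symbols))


log2(7782) = 12.9259
Bracket: 2^12 = 4096 < 7782 <= 2^13 = 8192
So ceil(log2(7782)) = 13

bits = ceil(log2(7782)) = ceil(12.9259) = 13 bits


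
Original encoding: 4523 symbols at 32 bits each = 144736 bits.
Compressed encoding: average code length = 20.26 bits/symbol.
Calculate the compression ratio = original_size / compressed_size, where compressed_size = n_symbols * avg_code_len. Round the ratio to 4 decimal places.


original_size = n_symbols * orig_bits = 4523 * 32 = 144736 bits
compressed_size = n_symbols * avg_code_len = 4523 * 20.26 = 91635.98 bits
ratio = original_size / compressed_size = 144736 / 91635.98 = 1.5795

Compression ratio = 1.5795


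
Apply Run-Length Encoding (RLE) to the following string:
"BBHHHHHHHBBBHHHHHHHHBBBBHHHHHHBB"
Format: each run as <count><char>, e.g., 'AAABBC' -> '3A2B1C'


Scanning runs left to right:
  i=0: run of 'B' x 2 -> '2B'
  i=2: run of 'H' x 7 -> '7H'
  i=9: run of 'B' x 3 -> '3B'
  i=12: run of 'H' x 8 -> '8H'
  i=20: run of 'B' x 4 -> '4B'
  i=24: run of 'H' x 6 -> '6H'
  i=30: run of 'B' x 2 -> '2B'

RLE = 2B7H3B8H4B6H2B


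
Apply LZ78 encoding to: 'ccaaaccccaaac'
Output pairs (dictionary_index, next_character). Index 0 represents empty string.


LZ78 encoding steps:
Dictionary: {0: ''}
Step 1: w='' (idx 0), next='c' -> output (0, 'c'), add 'c' as idx 1
Step 2: w='c' (idx 1), next='a' -> output (1, 'a'), add 'ca' as idx 2
Step 3: w='' (idx 0), next='a' -> output (0, 'a'), add 'a' as idx 3
Step 4: w='a' (idx 3), next='c' -> output (3, 'c'), add 'ac' as idx 4
Step 5: w='c' (idx 1), next='c' -> output (1, 'c'), add 'cc' as idx 5
Step 6: w='ca' (idx 2), next='a' -> output (2, 'a'), add 'caa' as idx 6
Step 7: w='ac' (idx 4), end of input -> output (4, '')


Encoded: [(0, 'c'), (1, 'a'), (0, 'a'), (3, 'c'), (1, 'c'), (2, 'a'), (4, '')]


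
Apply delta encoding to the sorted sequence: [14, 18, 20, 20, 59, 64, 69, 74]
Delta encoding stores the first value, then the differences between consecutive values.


First value: 14
Deltas:
  18 - 14 = 4
  20 - 18 = 2
  20 - 20 = 0
  59 - 20 = 39
  64 - 59 = 5
  69 - 64 = 5
  74 - 69 = 5


Delta encoded: [14, 4, 2, 0, 39, 5, 5, 5]


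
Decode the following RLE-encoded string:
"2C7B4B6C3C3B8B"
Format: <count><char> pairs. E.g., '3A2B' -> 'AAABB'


Expanding each <count><char> pair:
  2C -> 'CC'
  7B -> 'BBBBBBB'
  4B -> 'BBBB'
  6C -> 'CCCCCC'
  3C -> 'CCC'
  3B -> 'BBB'
  8B -> 'BBBBBBBB'

Decoded = CCBBBBBBBBBBBCCCCCCCCCBBBBBBBBBBB


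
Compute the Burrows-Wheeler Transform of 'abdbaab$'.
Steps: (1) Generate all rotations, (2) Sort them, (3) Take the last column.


Rotations (sorted):
  0: $abdbaab -> last char: b
  1: aab$abdb -> last char: b
  2: ab$abdba -> last char: a
  3: abdbaab$ -> last char: $
  4: b$abdbaa -> last char: a
  5: baab$abd -> last char: d
  6: bdbaab$a -> last char: a
  7: dbaab$ab -> last char: b


BWT = bba$adab


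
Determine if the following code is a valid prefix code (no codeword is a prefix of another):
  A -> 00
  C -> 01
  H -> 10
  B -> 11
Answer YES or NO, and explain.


Checking each pair (does one codeword prefix another?):
  A='00' vs C='01': no prefix
  A='00' vs H='10': no prefix
  A='00' vs B='11': no prefix
  C='01' vs A='00': no prefix
  C='01' vs H='10': no prefix
  C='01' vs B='11': no prefix
  H='10' vs A='00': no prefix
  H='10' vs C='01': no prefix
  H='10' vs B='11': no prefix
  B='11' vs A='00': no prefix
  B='11' vs C='01': no prefix
  B='11' vs H='10': no prefix
No violation found over all pairs.

YES -- this is a valid prefix code. No codeword is a prefix of any other codeword.


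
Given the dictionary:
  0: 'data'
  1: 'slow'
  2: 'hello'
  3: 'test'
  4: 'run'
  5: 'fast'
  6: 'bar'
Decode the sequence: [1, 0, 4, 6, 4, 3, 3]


Look up each index in the dictionary:
  1 -> 'slow'
  0 -> 'data'
  4 -> 'run'
  6 -> 'bar'
  4 -> 'run'
  3 -> 'test'
  3 -> 'test'

Decoded: "slow data run bar run test test"


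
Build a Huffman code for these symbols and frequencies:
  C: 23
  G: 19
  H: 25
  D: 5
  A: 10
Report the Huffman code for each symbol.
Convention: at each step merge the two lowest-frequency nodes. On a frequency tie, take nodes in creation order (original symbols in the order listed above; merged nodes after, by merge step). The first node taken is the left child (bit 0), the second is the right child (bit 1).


Huffman tree construction:
Step 1: Merge D(5) + A(10) = 15
Step 2: Merge (D+A)(15) + G(19) = 34
Step 3: Merge C(23) + H(25) = 48
Step 4: Merge ((D+A)+G)(34) + (C+H)(48) = 82
Read each symbol's code off the tree from the root (left child = 0, right child = 1).

Codes:
  C: 10 (length 2)
  G: 01 (length 2)
  H: 11 (length 2)
  D: 000 (length 3)
  A: 001 (length 3)
Average code length: 179/82 = 2.1829 bits/symbol


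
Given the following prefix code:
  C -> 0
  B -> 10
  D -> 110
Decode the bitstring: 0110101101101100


Decoding step by step:
Bits 0 -> C
Bits 110 -> D
Bits 10 -> B
Bits 110 -> D
Bits 110 -> D
Bits 110 -> D
Bits 0 -> C


Decoded message: CDBDDDC


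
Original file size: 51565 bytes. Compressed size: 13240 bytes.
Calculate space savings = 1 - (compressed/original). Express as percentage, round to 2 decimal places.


ratio = compressed/original = 13240/51565 = 0.256763
savings = 1 - ratio = 1 - 0.256763 = 0.743237
as a percentage: 0.743237 * 100 = 74.32%

Space savings = 1 - 13240/51565 = 74.32%


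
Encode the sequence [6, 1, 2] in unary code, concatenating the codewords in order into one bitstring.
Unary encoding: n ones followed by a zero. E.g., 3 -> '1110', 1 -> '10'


Encode each number as n ones followed by a terminating 0:
  6 -> 1111110 (7 bits)
  1 -> 10 (2 bits)
  2 -> 110 (3 bits)
Total length = 7 + 2 + 3 = 12 bits.

Unary([6, 1, 2]) = 111111010110 (12 bits)


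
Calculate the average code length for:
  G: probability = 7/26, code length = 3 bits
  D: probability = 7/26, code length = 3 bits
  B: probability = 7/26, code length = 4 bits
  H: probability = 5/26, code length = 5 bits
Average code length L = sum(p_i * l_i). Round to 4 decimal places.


Weighted contributions p_i * l_i:
  G: (7/26) * 3 = 21/26
  D: (7/26) * 3 = 21/26
  B: (7/26) * 4 = 28/26
  H: (5/26) * 5 = 25/26
Sum = (21 + 21 + 28 + 25)/26 = 95/26

L = 95/26 = 3.6538 bits/symbol


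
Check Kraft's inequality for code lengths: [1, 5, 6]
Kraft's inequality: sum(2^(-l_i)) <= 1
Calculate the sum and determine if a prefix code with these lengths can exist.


Sum = 2^(-1) + 2^(-5) + 2^(-6)
    = 0.5 + 0.03125 + 0.015625
    = 35/64 = 0.546875
Since 0.546875 <= 1, Kraft's inequality IS satisfied.
A prefix code with these lengths CAN exist.

Kraft sum = 0.546875. Satisfied.


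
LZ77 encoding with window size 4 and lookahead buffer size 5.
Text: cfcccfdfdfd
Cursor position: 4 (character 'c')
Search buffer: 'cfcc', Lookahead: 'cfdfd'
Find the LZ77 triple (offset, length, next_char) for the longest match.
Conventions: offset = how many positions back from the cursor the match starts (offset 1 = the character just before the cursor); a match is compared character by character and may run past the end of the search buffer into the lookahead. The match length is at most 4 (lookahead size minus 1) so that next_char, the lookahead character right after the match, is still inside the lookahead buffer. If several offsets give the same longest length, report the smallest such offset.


Try each offset into the search buffer:
  offset=1 (pos 3, char 'c'): match length 1
  offset=2 (pos 2, char 'c'): match length 1
  offset=3 (pos 1, char 'f'): match length 0
  offset=4 (pos 0, char 'c'): match length 2
Longest match has length 2 at offset 4.
next_char = character at position 4 + 2 = 6 -> 'd'

Best match: offset=4, length=2 (matching 'cf' starting at position 0)
LZ77 triple: (4, 2, 'd')


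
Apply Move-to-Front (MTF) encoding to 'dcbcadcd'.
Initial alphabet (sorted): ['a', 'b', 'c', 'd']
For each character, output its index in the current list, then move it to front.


MTF encoding:
'd': index 3 in ['a', 'b', 'c', 'd'] -> ['d', 'a', 'b', 'c']
'c': index 3 in ['d', 'a', 'b', 'c'] -> ['c', 'd', 'a', 'b']
'b': index 3 in ['c', 'd', 'a', 'b'] -> ['b', 'c', 'd', 'a']
'c': index 1 in ['b', 'c', 'd', 'a'] -> ['c', 'b', 'd', 'a']
'a': index 3 in ['c', 'b', 'd', 'a'] -> ['a', 'c', 'b', 'd']
'd': index 3 in ['a', 'c', 'b', 'd'] -> ['d', 'a', 'c', 'b']
'c': index 2 in ['d', 'a', 'c', 'b'] -> ['c', 'd', 'a', 'b']
'd': index 1 in ['c', 'd', 'a', 'b'] -> ['d', 'c', 'a', 'b']


Output: [3, 3, 3, 1, 3, 3, 2, 1]


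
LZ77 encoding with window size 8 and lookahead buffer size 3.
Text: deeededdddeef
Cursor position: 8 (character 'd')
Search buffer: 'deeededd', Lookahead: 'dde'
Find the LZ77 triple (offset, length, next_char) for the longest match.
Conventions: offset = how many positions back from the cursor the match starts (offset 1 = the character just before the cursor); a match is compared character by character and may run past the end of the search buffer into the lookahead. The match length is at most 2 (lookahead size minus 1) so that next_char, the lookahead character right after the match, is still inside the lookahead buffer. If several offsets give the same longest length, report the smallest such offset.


Try each offset into the search buffer:
  offset=1 (pos 7, char 'd'): match length 2
  offset=2 (pos 6, char 'd'): match length 2
  offset=3 (pos 5, char 'e'): match length 0
  offset=4 (pos 4, char 'd'): match length 1
  offset=5 (pos 3, char 'e'): match length 0
  offset=6 (pos 2, char 'e'): match length 0
  offset=7 (pos 1, char 'e'): match length 0
  offset=8 (pos 0, char 'd'): match length 1
Longest match has length 2, found at offsets 1, 2; take the smallest, offset 1.
next_char = character at position 8 + 2 = 10 -> 'e'

Best match: offset=1, length=2 (matching 'dd' starting at position 7)
LZ77 triple: (1, 2, 'e')
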